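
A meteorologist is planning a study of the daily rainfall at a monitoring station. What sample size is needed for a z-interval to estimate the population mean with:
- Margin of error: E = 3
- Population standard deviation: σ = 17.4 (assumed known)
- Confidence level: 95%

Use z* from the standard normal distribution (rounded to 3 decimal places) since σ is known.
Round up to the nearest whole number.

Using z* since population σ is known (z-interval formula).

For 95% confidence, z* = 1.96 (from standard normal table)

Sample size formula for z-interval: n = (z*σ/E)²

n = (1.96 × 17.4 / 3)²
  = (11.368000)²
  = 129.2314

Round up to the nearest whole number: n = 130

130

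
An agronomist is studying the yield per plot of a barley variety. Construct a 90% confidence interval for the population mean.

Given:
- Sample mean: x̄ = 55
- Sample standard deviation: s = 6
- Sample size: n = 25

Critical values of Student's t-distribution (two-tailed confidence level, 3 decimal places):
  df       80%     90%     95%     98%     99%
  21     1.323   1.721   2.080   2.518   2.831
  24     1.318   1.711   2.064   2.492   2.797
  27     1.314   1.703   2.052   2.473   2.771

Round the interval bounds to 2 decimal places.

The population standard deviation σ is unknown (only the sample standard deviation s is given), so use a t-interval with df = n - 1 = 25 - 1 = 24.

For 90% confidence with df = 24, t* = 1.711 (from t-table)

Standard error: SE = s/√n = 6/√25 = 1.200000

Margin of error: E = t* × SE = 1.711 × 1.200000 = 2.0532

T-interval: x̄ ± E = 55 ± 2.0532 = (52.9468, 57.0532)

Rounded to 2 decimal places:

(52.95, 57.05)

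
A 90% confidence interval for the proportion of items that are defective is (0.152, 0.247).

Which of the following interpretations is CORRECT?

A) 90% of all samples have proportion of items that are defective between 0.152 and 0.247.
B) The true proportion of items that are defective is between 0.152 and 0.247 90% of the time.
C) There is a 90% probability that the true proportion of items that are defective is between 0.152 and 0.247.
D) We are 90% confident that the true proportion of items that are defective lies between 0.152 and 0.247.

A confidence interval represents our confidence in the procedure, not a probability statement about the parameter.

Key concept: If we repeated this sampling process many times and computed a 90% CI each time, about 90% of those intervals would contain the true population parameter.

For this specific interval (0.152, 0.247):
- Midpoint (point estimate): 0.1995
- Margin of error: 0.0475

The correct interpretation is the one stating confidence that the true parameter lies in the interval — option D.

D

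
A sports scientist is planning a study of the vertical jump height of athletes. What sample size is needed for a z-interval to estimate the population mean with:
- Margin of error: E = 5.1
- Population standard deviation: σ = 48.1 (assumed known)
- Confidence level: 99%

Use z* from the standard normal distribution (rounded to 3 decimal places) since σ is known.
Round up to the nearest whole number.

Using z* since population σ is known (z-interval formula).

For 99% confidence, z* = 2.576 (from standard normal table)

Sample size formula for z-interval: n = (z*σ/E)²

n = (2.576 × 48.1 / 5.1)²
  = (24.295216)²
  = 590.2575

Round up to the nearest whole number: n = 591

591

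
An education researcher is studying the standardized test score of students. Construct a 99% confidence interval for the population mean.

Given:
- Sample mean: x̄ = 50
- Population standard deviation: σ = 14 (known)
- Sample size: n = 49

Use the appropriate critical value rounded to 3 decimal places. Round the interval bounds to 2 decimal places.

The population standard deviation σ is known, so use a z-interval (standard normal critical value).

For 99% confidence, z* = 2.576 (from standard normal table)

Standard error: SE = σ/√n = 14/√49 = 2.000000

Margin of error: E = z* × SE = 2.576 × 2.000000 = 5.1520

Z-interval: x̄ ± E = 50 ± 5.1520 = (44.8480, 55.1520)

Rounded to 2 decimal places:

(44.85, 55.15)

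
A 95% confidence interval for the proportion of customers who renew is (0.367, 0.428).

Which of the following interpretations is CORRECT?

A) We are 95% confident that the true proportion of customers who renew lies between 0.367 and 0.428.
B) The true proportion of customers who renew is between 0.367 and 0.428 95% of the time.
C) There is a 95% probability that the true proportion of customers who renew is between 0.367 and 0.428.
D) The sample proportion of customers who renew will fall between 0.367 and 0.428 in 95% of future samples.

A confidence interval represents our confidence in the procedure, not a probability statement about the parameter.

Key concept: If we repeated this sampling process many times and computed a 95% CI each time, about 95% of those intervals would contain the true population parameter.

For this specific interval (0.367, 0.428):
- Midpoint (point estimate): 0.3975
- Margin of error: 0.0305

The correct interpretation is the one stating confidence that the true parameter lies in the interval — option A.

A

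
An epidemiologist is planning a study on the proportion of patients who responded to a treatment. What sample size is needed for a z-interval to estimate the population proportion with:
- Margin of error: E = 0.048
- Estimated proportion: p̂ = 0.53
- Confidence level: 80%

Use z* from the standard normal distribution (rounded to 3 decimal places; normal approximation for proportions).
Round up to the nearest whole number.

Using z* for proportion z-interval (normal approximation).

For 80% confidence, z* = 1.282 (from standard normal table)

Sample size formula for proportion z-interval: n = z*²p̂(1-p̂)/E²

n = 1.282² × 0.53 × 0.47 / 0.048²
  = 1.643524 × 0.2491 / 0.002304
  = 177.6918

Round up to the nearest whole number: n = 178

178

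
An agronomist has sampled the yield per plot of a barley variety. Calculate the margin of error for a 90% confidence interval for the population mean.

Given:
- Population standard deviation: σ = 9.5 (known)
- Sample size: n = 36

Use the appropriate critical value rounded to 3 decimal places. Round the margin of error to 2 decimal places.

The population standard deviation σ is known, so use the z-interval margin of error formula.

For 90% confidence, z* = 1.645 (from standard normal table)

Margin of error formula for z-interval: E = z* × σ/√n

E = 1.645 × 9.5/√36
  = 1.645 × 1.583333
  = 2.6046

Rounded to 2 decimal places:

2.60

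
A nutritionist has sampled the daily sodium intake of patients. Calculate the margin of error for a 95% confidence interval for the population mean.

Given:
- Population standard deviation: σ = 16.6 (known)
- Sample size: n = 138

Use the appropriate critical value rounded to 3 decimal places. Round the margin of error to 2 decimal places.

The population standard deviation σ is known, so use the z-interval margin of error formula.

For 95% confidence, z* = 1.96 (from standard normal table)

Margin of error formula for z-interval: E = z* × σ/√n

E = 1.96 × 16.6/√138
  = 1.96 × 1.413086
  = 2.7696

Rounded to 2 decimal places:

2.77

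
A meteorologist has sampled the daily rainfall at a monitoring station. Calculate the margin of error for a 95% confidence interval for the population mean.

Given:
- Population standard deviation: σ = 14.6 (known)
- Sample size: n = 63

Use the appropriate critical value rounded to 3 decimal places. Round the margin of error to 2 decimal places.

The population standard deviation σ is known, so use the z-interval margin of error formula.

For 95% confidence, z* = 1.96 (from standard normal table)

Margin of error formula for z-interval: E = z* × σ/√n

E = 1.96 × 14.6/√63
  = 1.96 × 1.839427
  = 3.6053

Rounded to 2 decimal places:

3.61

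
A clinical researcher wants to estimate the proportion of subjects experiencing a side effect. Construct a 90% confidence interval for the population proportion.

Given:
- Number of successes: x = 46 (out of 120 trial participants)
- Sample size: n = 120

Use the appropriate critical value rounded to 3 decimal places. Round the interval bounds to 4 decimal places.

Sample proportion: p̂ = 46/120 = 0.383333

Check conditions for normal approximation:
  np̂ = 46 ≥ 10 ✓
  n(1-p̂) = 74 ≥ 10 ✓

The sample is large enough, so use a z-interval (normal approximation) for the proportion.

For 90% confidence, z* = 1.645 (from standard normal table)

Standard error: SE = √(p̂(1-p̂)/n) = √(0.383333×0.616667/120) = 0.04438364

Margin of error: E = z* × SE = 1.645 × 0.04438364 = 0.073011

Z-interval: p̂ ± E = 0.383333 ± 0.073011 = (0.310322, 0.456344)

Rounded to 4 decimal places:

(0.3103, 0.4563)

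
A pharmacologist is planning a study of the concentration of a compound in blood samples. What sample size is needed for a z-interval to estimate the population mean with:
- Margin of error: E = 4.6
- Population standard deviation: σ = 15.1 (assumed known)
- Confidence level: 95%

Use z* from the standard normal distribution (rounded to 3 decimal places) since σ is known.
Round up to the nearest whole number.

Using z* since population σ is known (z-interval formula).

For 95% confidence, z* = 1.96 (from standard normal table)

Sample size formula for z-interval: n = (z*σ/E)²

n = (1.96 × 15.1 / 4.6)²
  = (6.433913)²
  = 41.3952

Round up to the nearest whole number: n = 42

42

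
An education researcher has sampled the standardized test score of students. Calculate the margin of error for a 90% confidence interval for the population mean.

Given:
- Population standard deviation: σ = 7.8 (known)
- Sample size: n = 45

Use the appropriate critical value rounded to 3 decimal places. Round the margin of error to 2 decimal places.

The population standard deviation σ is known, so use the z-interval margin of error formula.

For 90% confidence, z* = 1.645 (from standard normal table)

Margin of error formula for z-interval: E = z* × σ/√n

E = 1.645 × 7.8/√45
  = 1.645 × 1.162755
  = 1.9127

Rounded to 2 decimal places:

1.91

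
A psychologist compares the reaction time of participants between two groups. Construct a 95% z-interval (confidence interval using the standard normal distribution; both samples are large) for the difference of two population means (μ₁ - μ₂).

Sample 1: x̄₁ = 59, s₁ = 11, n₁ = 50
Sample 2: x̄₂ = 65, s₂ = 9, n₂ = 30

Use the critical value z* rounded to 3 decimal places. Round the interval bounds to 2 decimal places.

Both samples are large (n₁ = 50 ≥ 30, n₂ = 30 ≥ 30), so a z-interval for the difference of means applies.

Point estimate: x̄₁ - x̄₂ = 59 - 65 = -6

Standard error: SE = √(s₁²/n₁ + s₂²/n₂)
= √(11²/50 + 9²/30)
= √(2.4200000 + 2.7000000)
= 2.2627417

For 95% confidence, z* = 1.96 (from standard normal table)
Margin of error: E = z* × SE = 1.96 × 2.2627417 = 4.43497

Z-interval: (x̄₁ - x̄₂) ± E = -6 ± 4.43497 = (-10.43497, -1.56503)

Rounded to 2 decimal places:

(-10.43, -1.57)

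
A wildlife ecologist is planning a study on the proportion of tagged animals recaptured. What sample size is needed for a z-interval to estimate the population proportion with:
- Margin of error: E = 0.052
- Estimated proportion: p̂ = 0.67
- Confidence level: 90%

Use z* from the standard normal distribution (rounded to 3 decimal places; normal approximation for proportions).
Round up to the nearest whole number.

Using z* for proportion z-interval (normal approximation).

For 90% confidence, z* = 1.645 (from standard normal table)

Sample size formula for proportion z-interval: n = z*²p̂(1-p̂)/E²

n = 1.645² × 0.67 × 0.33 / 0.052²
  = 2.706025 × 0.2211 / 0.002704
  = 221.2656

Round up to the nearest whole number: n = 222

222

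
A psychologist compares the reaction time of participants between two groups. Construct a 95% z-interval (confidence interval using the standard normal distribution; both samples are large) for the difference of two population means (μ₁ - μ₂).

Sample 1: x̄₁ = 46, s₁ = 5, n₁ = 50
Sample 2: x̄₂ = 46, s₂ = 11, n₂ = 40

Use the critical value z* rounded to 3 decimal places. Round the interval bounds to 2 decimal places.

Both samples are large (n₁ = 50 ≥ 30, n₂ = 40 ≥ 30), so a z-interval for the difference of means applies.

Point estimate: x̄₁ - x̄₂ = 46 - 46 = 0

Standard error: SE = √(s₁²/n₁ + s₂²/n₂)
= √(5²/50 + 11²/40)
= √(0.500000 + 3.025000)
= 1.877498

For 95% confidence, z* = 1.96 (from standard normal table)
Margin of error: E = z* × SE = 1.96 × 1.877498 = 3.6799

Z-interval: (x̄₁ - x̄₂) ± E = 0 ± 3.6799 = (-3.6799, 3.6799)

Rounded to 2 decimal places:

(-3.68, 3.68)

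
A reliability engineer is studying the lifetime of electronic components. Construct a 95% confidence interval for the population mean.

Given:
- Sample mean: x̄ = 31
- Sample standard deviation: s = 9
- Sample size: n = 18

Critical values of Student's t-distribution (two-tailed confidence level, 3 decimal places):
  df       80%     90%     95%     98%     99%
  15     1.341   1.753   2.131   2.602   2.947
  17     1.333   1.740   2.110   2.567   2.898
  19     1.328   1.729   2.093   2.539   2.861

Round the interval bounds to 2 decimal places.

The population standard deviation σ is unknown (only the sample standard deviation s is given), so use a t-interval with df = n - 1 = 18 - 1 = 17.

For 95% confidence with df = 17, t* = 2.110 (from t-table)

Standard error: SE = s/√n = 9/√18 = 2.121320

Margin of error: E = t* × SE = 2.110 × 2.121320 = 4.4760

T-interval: x̄ ± E = 31 ± 4.4760 = (26.5240, 35.4760)

Rounded to 2 decimal places:

(26.52, 35.48)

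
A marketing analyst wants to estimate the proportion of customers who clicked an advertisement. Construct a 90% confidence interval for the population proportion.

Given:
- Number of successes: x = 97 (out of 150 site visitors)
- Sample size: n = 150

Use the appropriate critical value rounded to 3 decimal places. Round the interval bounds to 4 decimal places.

Sample proportion: p̂ = 97/150 = 0.646667

Check conditions for normal approximation:
  np̂ = 97 ≥ 10 ✓
  n(1-p̂) = 53 ≥ 10 ✓

The sample is large enough, so use a z-interval (normal approximation) for the proportion.

For 90% confidence, z* = 1.645 (from standard normal table)

Standard error: SE = √(p̂(1-p̂)/n) = √(0.646667×0.353333/150) = 0.03902895

Margin of error: E = z* × SE = 1.645 × 0.03902895 = 0.064203

Z-interval: p̂ ± E = 0.646667 ± 0.064203 = (0.582464, 0.710869)

Rounded to 4 decimal places:

(0.5825, 0.7109)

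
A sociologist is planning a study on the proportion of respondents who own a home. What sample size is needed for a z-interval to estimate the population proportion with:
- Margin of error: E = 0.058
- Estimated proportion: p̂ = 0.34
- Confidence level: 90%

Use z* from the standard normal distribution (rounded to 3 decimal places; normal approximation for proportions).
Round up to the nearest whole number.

Using z* for proportion z-interval (normal approximation).

For 90% confidence, z* = 1.645 (from standard normal table)

Sample size formula for proportion z-interval: n = z*²p̂(1-p̂)/E²

n = 1.645² × 0.34 × 0.66 / 0.058²
  = 2.706025 × 0.2244 / 0.003364
  = 180.5089

Round up to the nearest whole number: n = 181

181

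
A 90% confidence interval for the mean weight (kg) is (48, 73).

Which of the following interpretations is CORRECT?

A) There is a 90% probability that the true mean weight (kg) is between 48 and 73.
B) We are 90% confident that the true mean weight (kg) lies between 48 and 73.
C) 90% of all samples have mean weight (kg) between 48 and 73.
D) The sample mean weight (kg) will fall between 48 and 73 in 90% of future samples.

A confidence interval represents our confidence in the procedure, not a probability statement about the parameter.

Key concept: If we repeated this sampling process many times and computed a 90% CI each time, about 90% of those intervals would contain the true population parameter.

For this specific interval (48, 73):
- Midpoint (point estimate): 60.5
- Margin of error: 12.5

The correct interpretation is the one stating confidence that the true parameter lies in the interval — option B.

B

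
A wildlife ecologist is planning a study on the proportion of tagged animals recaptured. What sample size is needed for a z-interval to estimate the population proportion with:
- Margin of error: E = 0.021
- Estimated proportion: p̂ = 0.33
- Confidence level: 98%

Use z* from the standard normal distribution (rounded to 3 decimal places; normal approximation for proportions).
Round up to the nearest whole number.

Using z* for proportion z-interval (normal approximation).

For 98% confidence, z* = 2.326 (from standard normal table)

Sample size formula for proportion z-interval: n = z*²p̂(1-p̂)/E²

n = 2.326² × 0.33 × 0.67 / 0.021²
  = 5.410276 × 0.2211 / 0.000441
  = 2712.4989

Round up to the nearest whole number: n = 2713

2713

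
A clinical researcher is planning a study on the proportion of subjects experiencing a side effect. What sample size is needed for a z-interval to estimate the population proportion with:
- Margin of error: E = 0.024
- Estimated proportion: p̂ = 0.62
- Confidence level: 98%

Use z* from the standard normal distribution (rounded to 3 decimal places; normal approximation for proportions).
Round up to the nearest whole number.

Using z* for proportion z-interval (normal approximation).

For 98% confidence, z* = 2.326 (from standard normal table)

Sample size formula for proportion z-interval: n = z*²p̂(1-p̂)/E²

n = 2.326² × 0.62 × 0.38 / 0.024²
  = 5.410276 × 0.2356 / 0.000576
  = 2212.9532

Round up to the nearest whole number: n = 2213

2213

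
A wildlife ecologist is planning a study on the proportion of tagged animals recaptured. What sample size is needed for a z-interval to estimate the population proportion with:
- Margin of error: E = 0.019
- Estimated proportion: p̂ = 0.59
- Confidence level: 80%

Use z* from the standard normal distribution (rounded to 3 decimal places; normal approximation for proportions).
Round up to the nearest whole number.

Using z* for proportion z-interval (normal approximation).

For 80% confidence, z* = 1.282 (from standard normal table)

Sample size formula for proportion z-interval: n = z*²p̂(1-p̂)/E²

n = 1.282² × 0.59 × 0.41 / 0.019²
  = 1.643524 × 0.2419 / 0.000361
  = 1101.2977

Round up to the nearest whole number: n = 1102

1102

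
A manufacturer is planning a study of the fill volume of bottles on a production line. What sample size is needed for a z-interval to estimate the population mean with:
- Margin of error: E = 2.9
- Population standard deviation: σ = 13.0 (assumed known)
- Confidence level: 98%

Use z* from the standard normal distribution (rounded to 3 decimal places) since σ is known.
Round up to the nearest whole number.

Using z* since population σ is known (z-interval formula).

For 98% confidence, z* = 2.326 (from standard normal table)

Sample size formula for z-interval: n = (z*σ/E)²

n = (2.326 × 13.0 / 2.9)²
  = (10.426897)²
  = 108.7202

Round up to the nearest whole number: n = 109

109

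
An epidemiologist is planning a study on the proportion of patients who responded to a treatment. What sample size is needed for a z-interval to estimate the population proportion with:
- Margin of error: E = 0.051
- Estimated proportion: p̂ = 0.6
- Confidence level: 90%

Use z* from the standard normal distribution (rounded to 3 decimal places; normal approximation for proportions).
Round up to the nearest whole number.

Using z* for proportion z-interval (normal approximation).

For 90% confidence, z* = 1.645 (from standard normal table)

Sample size formula for proportion z-interval: n = z*²p̂(1-p̂)/E²

n = 1.645² × 0.6 × 0.4 / 0.051²
  = 2.706025 × 0.24 / 0.002601
  = 249.6909

Round up to the nearest whole number: n = 250

250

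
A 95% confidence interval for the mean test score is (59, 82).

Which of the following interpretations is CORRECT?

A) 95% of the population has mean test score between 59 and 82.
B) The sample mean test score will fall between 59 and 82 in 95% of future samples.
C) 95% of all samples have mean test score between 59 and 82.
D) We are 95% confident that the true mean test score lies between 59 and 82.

A confidence interval represents our confidence in the procedure, not a probability statement about the parameter.

Key concept: If we repeated this sampling process many times and computed a 95% CI each time, about 95% of those intervals would contain the true population parameter.

For this specific interval (59, 82):
- Midpoint (point estimate): 70.5
- Margin of error: 11.5

The correct interpretation is the one stating confidence that the true parameter lies in the interval — option D.

D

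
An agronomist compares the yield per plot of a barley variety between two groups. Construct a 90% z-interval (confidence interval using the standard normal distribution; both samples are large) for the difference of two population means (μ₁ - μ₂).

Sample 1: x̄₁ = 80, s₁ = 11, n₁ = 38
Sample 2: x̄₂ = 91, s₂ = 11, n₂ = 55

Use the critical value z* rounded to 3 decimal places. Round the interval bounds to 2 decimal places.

Both samples are large (n₁ = 38 ≥ 30, n₂ = 55 ≥ 30), so a z-interval for the difference of means applies.

Point estimate: x̄₁ - x̄₂ = 80 - 91 = -11

Standard error: SE = √(s₁²/n₁ + s₂²/n₂)
= √(11²/38 + 11²/55)
= √(3.184211 + 2.200000)
= 2.320390

For 90% confidence, z* = 1.645 (from standard normal table)
Margin of error: E = z* × SE = 1.645 × 2.320390 = 3.8170

Z-interval: (x̄₁ - x̄₂) ± E = -11 ± 3.8170 = (-14.8170, -7.1830)

Rounded to 2 decimal places:

(-14.82, -7.18)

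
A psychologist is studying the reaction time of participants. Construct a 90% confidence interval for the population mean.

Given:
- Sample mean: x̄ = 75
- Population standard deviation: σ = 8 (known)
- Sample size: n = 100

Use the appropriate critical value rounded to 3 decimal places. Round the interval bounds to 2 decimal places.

The population standard deviation σ is known, so use a z-interval (standard normal critical value).

For 90% confidence, z* = 1.645 (from standard normal table)

Standard error: SE = σ/√n = 8/√100 = 0.800000

Margin of error: E = z* × SE = 1.645 × 0.800000 = 1.3160

Z-interval: x̄ ± E = 75 ± 1.3160 = (73.6840, 76.3160)

Rounded to 2 decimal places:

(73.68, 76.32)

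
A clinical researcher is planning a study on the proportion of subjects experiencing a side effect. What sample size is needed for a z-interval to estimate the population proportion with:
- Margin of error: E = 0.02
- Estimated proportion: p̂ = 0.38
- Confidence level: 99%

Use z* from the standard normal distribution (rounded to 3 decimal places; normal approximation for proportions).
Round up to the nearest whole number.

Using z* for proportion z-interval (normal approximation).

For 99% confidence, z* = 2.576 (from standard normal table)

Sample size formula for proportion z-interval: n = z*²p̂(1-p̂)/E²

n = 2.576² × 0.38 × 0.62 / 0.02²
  = 6.635776 × 0.2356 / 0.0004
  = 3908.4721

Round up to the nearest whole number: n = 3909

3909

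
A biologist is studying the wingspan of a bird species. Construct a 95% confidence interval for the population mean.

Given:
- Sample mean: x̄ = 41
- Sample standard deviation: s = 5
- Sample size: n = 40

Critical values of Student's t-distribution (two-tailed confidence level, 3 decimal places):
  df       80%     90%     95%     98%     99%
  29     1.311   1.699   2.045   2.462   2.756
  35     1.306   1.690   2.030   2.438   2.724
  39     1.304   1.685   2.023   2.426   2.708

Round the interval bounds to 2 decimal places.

The population standard deviation σ is unknown (only the sample standard deviation s is given), so use a t-interval with df = n - 1 = 40 - 1 = 39.

For 95% confidence with df = 39, t* = 2.023 (from t-table)

Standard error: SE = s/√n = 5/√40 = 0.790569

Margin of error: E = t* × SE = 2.023 × 0.790569 = 1.5993

T-interval: x̄ ± E = 41 ± 1.5993 = (39.4007, 42.5993)

Rounded to 2 decimal places:

(39.40, 42.60)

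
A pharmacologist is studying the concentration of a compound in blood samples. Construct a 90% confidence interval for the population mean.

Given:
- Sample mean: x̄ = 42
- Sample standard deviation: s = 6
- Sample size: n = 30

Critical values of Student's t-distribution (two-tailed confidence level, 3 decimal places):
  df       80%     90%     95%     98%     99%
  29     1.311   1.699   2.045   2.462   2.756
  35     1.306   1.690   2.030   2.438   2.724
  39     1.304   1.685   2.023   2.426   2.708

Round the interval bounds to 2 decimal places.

The population standard deviation σ is unknown (only the sample standard deviation s is given), so use a t-interval with df = n - 1 = 30 - 1 = 29.

For 90% confidence with df = 29, t* = 1.699 (from t-table)

Standard error: SE = s/√n = 6/√30 = 1.095445

Margin of error: E = t* × SE = 1.699 × 1.095445 = 1.8612

T-interval: x̄ ± E = 42 ± 1.8612 = (40.1388, 43.8612)

Rounded to 2 decimal places:

(40.14, 43.86)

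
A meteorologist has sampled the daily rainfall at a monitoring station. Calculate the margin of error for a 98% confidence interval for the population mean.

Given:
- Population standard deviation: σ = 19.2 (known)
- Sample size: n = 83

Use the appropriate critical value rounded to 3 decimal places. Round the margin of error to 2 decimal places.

The population standard deviation σ is known, so use the z-interval margin of error formula.

For 98% confidence, z* = 2.326 (from standard normal table)

Margin of error formula for z-interval: E = z* × σ/√n

E = 2.326 × 19.2/√83
  = 2.326 × 2.107474
  = 4.9020

Rounded to 2 decimal places:

4.90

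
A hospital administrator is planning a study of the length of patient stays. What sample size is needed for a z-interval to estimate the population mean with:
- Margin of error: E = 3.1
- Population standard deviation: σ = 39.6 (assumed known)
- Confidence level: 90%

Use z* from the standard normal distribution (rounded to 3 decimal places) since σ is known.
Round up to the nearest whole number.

Using z* since population σ is known (z-interval formula).

For 90% confidence, z* = 1.645 (from standard normal table)

Sample size formula for z-interval: n = (z*σ/E)²

n = (1.645 × 39.6 / 3.1)²
  = (21.013548)²
  = 441.5692

Round up to the nearest whole number: n = 442

442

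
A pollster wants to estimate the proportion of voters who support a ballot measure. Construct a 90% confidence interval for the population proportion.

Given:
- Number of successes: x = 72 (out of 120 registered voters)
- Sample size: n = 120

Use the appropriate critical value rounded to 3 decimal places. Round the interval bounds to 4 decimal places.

Sample proportion: p̂ = 72/120 = 0.600000

Check conditions for normal approximation:
  np̂ = 72 ≥ 10 ✓
  n(1-p̂) = 48 ≥ 10 ✓

The sample is large enough, so use a z-interval (normal approximation) for the proportion.

For 90% confidence, z* = 1.645 (from standard normal table)

Standard error: SE = √(p̂(1-p̂)/n) = √(0.600000×0.400000/120) = 0.04472136

Margin of error: E = z* × SE = 1.645 × 0.04472136 = 0.073567

Z-interval: p̂ ± E = 0.600000 ± 0.073567 = (0.526433, 0.673567)

Rounded to 4 decimal places:

(0.5264, 0.6736)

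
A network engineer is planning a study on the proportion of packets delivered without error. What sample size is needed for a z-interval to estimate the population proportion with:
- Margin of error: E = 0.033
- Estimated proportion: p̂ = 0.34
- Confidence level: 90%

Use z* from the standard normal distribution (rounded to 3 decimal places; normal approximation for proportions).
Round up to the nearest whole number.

Using z* for proportion z-interval (normal approximation).

For 90% confidence, z* = 1.645 (from standard normal table)

Sample size formula for proportion z-interval: n = z*²p̂(1-p̂)/E²

n = 1.645² × 0.34 × 0.66 / 0.033²
  = 2.706025 × 0.2244 / 0.001089
  = 557.6052

Round up to the nearest whole number: n = 558

558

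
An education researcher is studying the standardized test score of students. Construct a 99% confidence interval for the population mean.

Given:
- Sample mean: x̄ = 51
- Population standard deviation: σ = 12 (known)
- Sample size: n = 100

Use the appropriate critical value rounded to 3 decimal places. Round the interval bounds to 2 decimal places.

The population standard deviation σ is known, so use a z-interval (standard normal critical value).

For 99% confidence, z* = 2.576 (from standard normal table)

Standard error: SE = σ/√n = 12/√100 = 1.200000

Margin of error: E = z* × SE = 2.576 × 1.200000 = 3.0912

Z-interval: x̄ ± E = 51 ± 3.0912 = (47.9088, 54.0912)

Rounded to 2 decimal places:

(47.91, 54.09)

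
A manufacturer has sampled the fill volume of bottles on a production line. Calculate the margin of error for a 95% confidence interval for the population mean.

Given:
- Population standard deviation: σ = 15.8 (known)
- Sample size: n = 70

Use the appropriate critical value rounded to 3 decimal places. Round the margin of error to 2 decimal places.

The population standard deviation σ is known, so use the z-interval margin of error formula.

For 95% confidence, z* = 1.96 (from standard normal table)

Margin of error formula for z-interval: E = z* × σ/√n

E = 1.96 × 15.8/√70
  = 1.96 × 1.888461
  = 3.7014

Rounded to 2 decimal places:

3.70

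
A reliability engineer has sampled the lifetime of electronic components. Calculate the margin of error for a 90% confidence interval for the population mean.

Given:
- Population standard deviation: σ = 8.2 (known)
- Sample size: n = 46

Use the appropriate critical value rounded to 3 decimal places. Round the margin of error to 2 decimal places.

The population standard deviation σ is known, so use the z-interval margin of error formula.

For 90% confidence, z* = 1.645 (from standard normal table)

Margin of error formula for z-interval: E = z* × σ/√n

E = 1.645 × 8.2/√46
  = 1.645 × 1.209024
  = 1.9888

Rounded to 2 decimal places:

1.99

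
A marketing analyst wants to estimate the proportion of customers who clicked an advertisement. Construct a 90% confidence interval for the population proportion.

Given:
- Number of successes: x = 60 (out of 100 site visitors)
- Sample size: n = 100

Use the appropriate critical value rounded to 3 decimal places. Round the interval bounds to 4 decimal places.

Sample proportion: p̂ = 60/100 = 0.600000

Check conditions for normal approximation:
  np̂ = 60 ≥ 10 ✓
  n(1-p̂) = 40 ≥ 10 ✓

The sample is large enough, so use a z-interval (normal approximation) for the proportion.

For 90% confidence, z* = 1.645 (from standard normal table)

Standard error: SE = √(p̂(1-p̂)/n) = √(0.600000×0.400000/100) = 0.04898979

Margin of error: E = z* × SE = 1.645 × 0.04898979 = 0.080588

Z-interval: p̂ ± E = 0.600000 ± 0.080588 = (0.519412, 0.680588)

Rounded to 4 decimal places:

(0.5194, 0.6806)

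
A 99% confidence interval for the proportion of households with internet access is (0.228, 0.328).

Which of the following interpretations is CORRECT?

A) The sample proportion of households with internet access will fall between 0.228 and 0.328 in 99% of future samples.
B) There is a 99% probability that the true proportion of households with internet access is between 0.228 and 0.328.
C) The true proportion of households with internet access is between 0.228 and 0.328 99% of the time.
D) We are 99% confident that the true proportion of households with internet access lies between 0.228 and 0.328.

A confidence interval represents our confidence in the procedure, not a probability statement about the parameter.

Key concept: If we repeated this sampling process many times and computed a 99% CI each time, about 99% of those intervals would contain the true population parameter.

For this specific interval (0.228, 0.328):
- Midpoint (point estimate): 0.278
- Margin of error: 0.05

The correct interpretation is the one stating confidence that the true parameter lies in the interval — option D.

D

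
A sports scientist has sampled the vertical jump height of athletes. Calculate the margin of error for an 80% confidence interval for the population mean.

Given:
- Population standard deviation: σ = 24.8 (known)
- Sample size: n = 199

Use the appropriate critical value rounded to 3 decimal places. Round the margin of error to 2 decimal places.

The population standard deviation σ is known, so use the z-interval margin of error formula.

For 80% confidence, z* = 1.282 (from standard normal table)

Margin of error formula for z-interval: E = z* × σ/√n

E = 1.282 × 24.8/√199
  = 1.282 × 1.758025
  = 2.2538

Rounded to 2 decimal places:

2.25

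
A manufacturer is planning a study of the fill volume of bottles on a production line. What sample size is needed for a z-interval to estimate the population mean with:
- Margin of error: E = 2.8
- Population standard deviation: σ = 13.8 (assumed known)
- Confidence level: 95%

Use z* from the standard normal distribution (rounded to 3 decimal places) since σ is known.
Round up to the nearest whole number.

Using z* since population σ is known (z-interval formula).

For 95% confidence, z* = 1.96 (from standard normal table)

Sample size formula for z-interval: n = (z*σ/E)²

n = (1.96 × 13.8 / 2.8)²
  = (9.660000)²
  = 93.3156

Round up to the nearest whole number: n = 94

94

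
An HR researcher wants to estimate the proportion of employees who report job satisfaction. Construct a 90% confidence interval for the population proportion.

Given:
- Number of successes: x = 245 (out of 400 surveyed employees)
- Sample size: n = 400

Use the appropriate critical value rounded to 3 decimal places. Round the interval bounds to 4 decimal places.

Sample proportion: p̂ = 245/400 = 0.612500

Check conditions for normal approximation:
  np̂ = 245 ≥ 10 ✓
  n(1-p̂) = 155 ≥ 10 ✓

The sample is large enough, so use a z-interval (normal approximation) for the proportion.

For 90% confidence, z* = 1.645 (from standard normal table)

Standard error: SE = √(p̂(1-p̂)/n) = √(0.612500×0.387500/400) = 0.02435897

Margin of error: E = z* × SE = 1.645 × 0.02435897 = 0.040071

Z-interval: p̂ ± E = 0.612500 ± 0.040071 = (0.572429, 0.652571)

Rounded to 4 decimal places:

(0.5724, 0.6526)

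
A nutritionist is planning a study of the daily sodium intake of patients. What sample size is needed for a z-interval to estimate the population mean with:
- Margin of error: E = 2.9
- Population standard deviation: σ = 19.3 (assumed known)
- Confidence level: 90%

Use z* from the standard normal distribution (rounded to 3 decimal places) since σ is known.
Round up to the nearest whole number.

Using z* since population σ is known (z-interval formula).

For 90% confidence, z* = 1.645 (from standard normal table)

Sample size formula for z-interval: n = (z*σ/E)²

n = (1.645 × 19.3 / 2.9)²
  = (10.947759)²
  = 119.8534

Round up to the nearest whole number: n = 120

120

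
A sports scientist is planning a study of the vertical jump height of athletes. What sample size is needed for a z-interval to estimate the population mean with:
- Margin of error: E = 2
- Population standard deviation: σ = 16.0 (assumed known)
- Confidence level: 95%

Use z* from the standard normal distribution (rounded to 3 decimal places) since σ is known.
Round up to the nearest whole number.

Using z* since population σ is known (z-interval formula).

For 95% confidence, z* = 1.96 (from standard normal table)

Sample size formula for z-interval: n = (z*σ/E)²

n = (1.96 × 16.0 / 2)²
  = (15.680000)²
  = 245.8624

Round up to the nearest whole number: n = 246

246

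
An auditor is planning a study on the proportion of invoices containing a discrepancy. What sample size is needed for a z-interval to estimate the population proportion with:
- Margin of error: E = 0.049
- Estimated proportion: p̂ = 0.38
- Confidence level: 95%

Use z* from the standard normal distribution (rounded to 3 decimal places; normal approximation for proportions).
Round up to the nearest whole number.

Using z* for proportion z-interval (normal approximation).

For 95% confidence, z* = 1.96 (from standard normal table)

Sample size formula for proportion z-interval: n = z*²p̂(1-p̂)/E²

n = 1.96² × 0.38 × 0.62 / 0.049²
  = 3.8416 × 0.2356 / 0.002401
  = 376.9600

Round up to the nearest whole number: n = 377

377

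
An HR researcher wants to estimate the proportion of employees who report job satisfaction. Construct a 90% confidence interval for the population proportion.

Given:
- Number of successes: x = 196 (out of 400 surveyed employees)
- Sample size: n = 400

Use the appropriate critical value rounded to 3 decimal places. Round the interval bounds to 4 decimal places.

Sample proportion: p̂ = 196/400 = 0.490000

Check conditions for normal approximation:
  np̂ = 196 ≥ 10 ✓
  n(1-p̂) = 204 ≥ 10 ✓

The sample is large enough, so use a z-interval (normal approximation) for the proportion.

For 90% confidence, z* = 1.645 (from standard normal table)

Standard error: SE = √(p̂(1-p̂)/n) = √(0.490000×0.510000/400) = 0.02499500

Margin of error: E = z* × SE = 1.645 × 0.02499500 = 0.041117

Z-interval: p̂ ± E = 0.490000 ± 0.041117 = (0.448883, 0.531117)

Rounded to 4 decimal places:

(0.4489, 0.5311)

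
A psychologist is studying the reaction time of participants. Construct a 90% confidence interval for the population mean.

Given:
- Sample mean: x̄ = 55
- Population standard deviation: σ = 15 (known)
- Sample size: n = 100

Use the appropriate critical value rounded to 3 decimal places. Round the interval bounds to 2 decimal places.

The population standard deviation σ is known, so use a z-interval (standard normal critical value).

For 90% confidence, z* = 1.645 (from standard normal table)

Standard error: SE = σ/√n = 15/√100 = 1.500000

Margin of error: E = z* × SE = 1.645 × 1.500000 = 2.4675

Z-interval: x̄ ± E = 55 ± 2.4675 = (52.5325, 57.4675)

Rounded to 2 decimal places:

(52.53, 57.47)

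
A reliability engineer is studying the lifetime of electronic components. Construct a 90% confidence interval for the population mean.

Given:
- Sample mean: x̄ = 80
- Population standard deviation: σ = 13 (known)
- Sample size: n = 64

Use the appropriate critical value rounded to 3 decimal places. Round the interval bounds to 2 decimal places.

The population standard deviation σ is known, so use a z-interval (standard normal critical value).

For 90% confidence, z* = 1.645 (from standard normal table)

Standard error: SE = σ/√n = 13/√64 = 1.625000

Margin of error: E = z* × SE = 1.645 × 1.625000 = 2.6731

Z-interval: x̄ ± E = 80 ± 2.6731 = (77.3269, 82.6731)

Rounded to 2 decimal places:

(77.33, 82.67)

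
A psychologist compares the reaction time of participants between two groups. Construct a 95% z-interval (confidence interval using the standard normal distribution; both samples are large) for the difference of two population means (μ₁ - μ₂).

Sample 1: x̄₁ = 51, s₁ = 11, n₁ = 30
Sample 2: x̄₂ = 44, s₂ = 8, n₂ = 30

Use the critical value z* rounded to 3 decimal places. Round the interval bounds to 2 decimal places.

Both samples are large (n₁ = 30 ≥ 30, n₂ = 30 ≥ 30), so a z-interval for the difference of means applies.

Point estimate: x̄₁ - x̄₂ = 51 - 44 = 7

Standard error: SE = √(s₁²/n₁ + s₂²/n₂)
= √(11²/30 + 8²/30)
= √(4.033333 + 2.133333)
= 2.483277

For 95% confidence, z* = 1.96 (from standard normal table)
Margin of error: E = z* × SE = 1.96 × 2.483277 = 4.8672

Z-interval: (x̄₁ - x̄₂) ± E = 7 ± 4.8672 = (2.1328, 11.8672)

Rounded to 2 decimal places:

(2.13, 11.87)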